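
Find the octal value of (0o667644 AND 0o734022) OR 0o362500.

0o766500

0o667644 AND 0o734022 = 0o624000.
Then OR with 0o362500.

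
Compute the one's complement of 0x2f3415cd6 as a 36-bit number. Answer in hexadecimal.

0xd0cbea329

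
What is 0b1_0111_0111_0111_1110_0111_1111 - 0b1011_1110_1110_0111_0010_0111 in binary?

Subtract column by column in base 2:
  1-1 → 0
  1-1 → 0
  1-1 → 0
  1-0 → 1
  1-0 → 1
  1-1 → 0
  1-0 → 1
  0-0 → 0
  0-1 → 1 (borrow)
  1-1-1 → 1 (borrow)
  1-1-1 → 1 (borrow)
  1-0-1 → 0
  1-0 → 1
  1-1 → 0
  1-1 → 0
  0-1 → 1 (borrow)
  1-0-1 → 0
  1-1 → 0
  1-1 → 0
  0-1 → 1 (borrow)
  1-1-1 → 1 (borrow)
  1-1-1 → 1 (borrow)
  1-0-1 → 0
  0-1 → 1 (borrow)
  1-0-1 → 0

0b101110001001011101011000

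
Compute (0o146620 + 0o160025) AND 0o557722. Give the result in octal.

0o106600

Add column by column in base 8, right to left:
  0+5 = 5
  2+2 = 4
  6+0 = 6
  6+0 = 6
  4+6 = 2 carry 1
  1+1+1 = 3
Sum = 0o326645; now AND with 0o557722:
  3&5=1, 2&5=0, 6&7=6, 6&7=6, 4&2=0, 5&2=0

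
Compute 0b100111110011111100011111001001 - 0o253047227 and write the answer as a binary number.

0b100101001000110111100100110010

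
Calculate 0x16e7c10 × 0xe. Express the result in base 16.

Multiply each base-16 digit by 14, carrying:
  0×14 = 0 → write 0
  1×14 = 14 → write e
  c×14 = 168 → write 8 carry 10
  7×14+10 = 108 → write c carry 6
  e×14+6 = 202 → write a carry 12
  6×14+12 = 96 → write 0 carry 6
  1×14+6 = 20 → write 4 carry 1
  remaining carry: 1

0x140ac8e0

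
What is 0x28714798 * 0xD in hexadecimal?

Multiply each base-16 digit by 13, carrying:
  8×13 = 104 → write 8 carry 6
  9×13+6 = 123 → write B carry 7
  7×13+7 = 98 → write 2 carry 6
  4×13+6 = 58 → write A carry 3
  1×13+3 = 16 → write 0 carry 1
  7×13+1 = 92 → write C carry 5
  8×13+5 = 109 → write D carry 6
  2×13+6 = 32 → write 0 carry 2
  remaining carry: 2

0x20DC0A2B8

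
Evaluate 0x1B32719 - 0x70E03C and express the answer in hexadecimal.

Subtract column by column in base 16:
  9-C → D (borrow)
  1-3-1 → D (borrow)
  7-0-1 → 6
  2-E → 4 (borrow)
  3-0-1 → 2
  B-7 → 4
  1-0 → 1

0x14246DD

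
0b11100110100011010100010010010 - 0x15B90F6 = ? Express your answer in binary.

0b11011011101100001011110011100

0x15B90F6 = 0b1010110111001000011110110 in binary.
Subtract column by column in base 2:
  0-0 → 0
  1-1 → 0
  0-1 → 1 (borrow)
  0-0-1 → 1 (borrow)
  1-1-1 → 1 (borrow)
  0-1-1 → 0 (borrow)
  0-1-1 → 0 (borrow)
  1-1-1 → 1 (borrow)
  0-0-1 → 1 (borrow)
  0-0-1 → 1 (borrow)
  0-0-1 → 1 (borrow)
  1-0-1 → 0
  0-1 → 1 (borrow)
  1-0-1 → 0
  0-0 → 0
  1-1 → 0
  1-1 → 0
  0-1 → 1 (borrow)
  0-0-1 → 1 (borrow)
  0-1-1 → 0 (borrow)
  1-1-1 → 1 (borrow)
  0-0-1 → 1 (borrow)
  1-1-1 → 1 (borrow)
  1-0-1 → 0
  0-1 → 1 (borrow)
  0-0-1 → 1 (borrow)
  1-0-1 → 0
  1-0 → 1
  1-0 → 1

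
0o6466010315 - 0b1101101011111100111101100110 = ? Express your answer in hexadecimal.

0x27284167

0o6466010315 = 0x34d810cd in hexadecimal.
0b1101101011111100111101100110 = 0xdafcf66 in hexadecimal.
Subtract column by column in base 16:
  d-6 → 7
  c-6 → 6
  0-f → 1 (borrow)
  1-c-1 → 4 (borrow)
  8-f-1 → 8 (borrow)
  d-a-1 → 2
  4-d → 7 (borrow)
  3-0-1 → 2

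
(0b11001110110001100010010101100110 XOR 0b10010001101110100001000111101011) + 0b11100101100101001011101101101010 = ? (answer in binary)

0b101000101000100001110111111110111

First 0b11001110110001100010010101100110 XOR 0b10010001101110100001000111101011 = 0b01011111011111000011010010001101.
Add column by column in base 2, right to left:
  1+0 = 1
  0+1 = 1
  1+0 = 1
  1+1 = 0 carry 1
  0+0+1 = 1
  0+1 = 1
  0+1 = 1
  1+0 = 1
  0+1 = 1
  0+1 = 1
  1+0 = 1
  0+1 = 1
  1+1 = 0 carry 1
  1+1+1 = 1 carry 1
  0+0+1 = 1
  0+1 = 1
  0+0 = 0
  0+0 = 0
  1+1 = 0 carry 1
  1+0+1 = 0 carry 1
  1+1+1 = 1 carry 1
  1+0+1 = 0 carry 1
  1+0+1 = 0 carry 1
  0+1+1 = 0 carry 1
  1+1+1 = 1 carry 1
  1+0+1 = 0 carry 1
  1+1+1 = 1 carry 1
  1+0+1 = 0 carry 1
  1+0+1 = 0 carry 1
  0+1+1 = 0 carry 1
  1+1+1 = 1 carry 1
  0+1+1 = 0 carry 1
  final carry 1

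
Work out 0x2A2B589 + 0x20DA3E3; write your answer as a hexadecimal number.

Add column by column in base 16, right to left:
  9+3 = C
  8+E = 6 carry 1
  5+3+1 = 9
  B+A = 5 carry 1
  2+D+1 = 0 carry 1
  A+0+1 = B
  2+2 = 4

0x4B0596C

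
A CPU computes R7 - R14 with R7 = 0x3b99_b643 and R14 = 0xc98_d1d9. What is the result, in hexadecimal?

0x2f00e46a

Subtract column by column in base 16:
  3-9 → a (borrow)
  4-d-1 → 6 (borrow)
  6-1-1 → 4
  b-d → e (borrow)
  9-8-1 → 0
  9-9 → 0
  b-c → f (borrow)
  3-0-1 → 2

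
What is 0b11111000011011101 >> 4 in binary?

Right shift by 4: drop the 4 least-significant bits.

0b1111100001101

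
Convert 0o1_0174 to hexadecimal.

Each octal digit is 3 bits: 1=001 0=000 1=001 7=111 4=100.
Group the bits into nibbles: 0001 0000 0111 1100 → 107C.

0x107C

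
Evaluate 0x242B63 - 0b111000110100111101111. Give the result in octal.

0x242B63 = 0o11025543 in octal.
0b111000110100111101111 = 0o7064757 in octal.
Subtract column by column in base 8:
  3-7 → 4 (borrow)
  4-5-1 → 6 (borrow)
  5-7-1 → 5 (borrow)
  5-4-1 → 0
  2-6 → 4 (borrow)
  0-0-1 → 7 (borrow)
  1-7-1 → 1 (borrow)
  1-0-1 → 0

0o1740564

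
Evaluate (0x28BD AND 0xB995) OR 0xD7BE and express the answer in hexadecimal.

0xFFBF

0x28BD AND 0xB995 = 0x2895.
Then OR with 0xD7BE.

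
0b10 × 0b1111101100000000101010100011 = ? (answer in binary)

0b11111011000000001010101000110

Multiply each base-2 digit by 2, carrying:
  1×2 = 2 → write 0 carry 1
  1×2+1 = 3 → write 1 carry 1
  0×2+1 = 1 → write 1
  0×2 = 0 → write 0
  0×2 = 0 → write 0
  1×2 = 2 → write 0 carry 1
  0×2+1 = 1 → write 1
  1×2 = 2 → write 0 carry 1
  0×2+1 = 1 → write 1
  1×2 = 2 → write 0 carry 1
  0×2+1 = 1 → write 1
  1×2 = 2 → write 0 carry 1
  0×2+1 = 1 → write 1
  0×2 = 0 → write 0
  0×2 = 0 → write 0
  0×2 = 0 → write 0
  0×2 = 0 → write 0
  0×2 = 0 → write 0
  0×2 = 0 → write 0
  0×2 = 0 → write 0
  1×2 = 2 → write 0 carry 1
  1×2+1 = 3 → write 1 carry 1
  0×2+1 = 1 → write 1
  1×2 = 2 → write 0 carry 1
  1×2+1 = 3 → write 1 carry 1
  1×2+1 = 3 → write 1 carry 1
  1×2+1 = 3 → write 1 carry 1
  1×2+1 = 3 → write 1 carry 1
  remaining carry: 1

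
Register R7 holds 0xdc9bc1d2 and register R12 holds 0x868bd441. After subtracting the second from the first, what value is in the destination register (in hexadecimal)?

0x560fed91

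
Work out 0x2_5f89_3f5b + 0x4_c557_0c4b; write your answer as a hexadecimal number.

Add column by column in base 16, right to left:
  b+b = 6 carry 1
  5+4+1 = a
  f+c = b carry 1
  3+0+1 = 4
  9+7 = 0 carry 1
  8+5+1 = e
  f+5 = 4 carry 1
  5+c+1 = 2 carry 1
  2+4+1 = 7

0x724e04ba6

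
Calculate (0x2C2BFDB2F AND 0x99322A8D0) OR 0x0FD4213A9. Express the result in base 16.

0xFF629BA9

0x2C2BFDB2F AND 0x99322A8D0 = 0x082228800.
Then OR with 0x0FD4213A9.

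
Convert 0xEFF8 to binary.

0b1110111111111000

Expand each hex digit to 4 bits: E=1110 F=1111 F=1111 8=1000.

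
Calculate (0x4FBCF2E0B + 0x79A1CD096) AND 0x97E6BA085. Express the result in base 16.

0x8146BA081

Add column by column in base 16, right to left:
  B+6 = 1 carry 1
  0+9+1 = A
  E+0 = E
  2+D = F
  F+C = B carry 1
  C+1+1 = E
  B+A = 5 carry 1
  F+9+1 = 9 carry 1
  4+7+1 = C
Sum = 0xC95EBFEA1; now AND with 0x97E6BA085:
  C&9=8, 9&7=1, 5&E=4, E&6=6, B&B=B, F&A=A, E&0=0, A&8=8, 1&5=1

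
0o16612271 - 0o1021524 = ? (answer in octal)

0o15570545

Subtract column by column in base 8:
  1-4 → 5 (borrow)
  7-2-1 → 4
  2-5 → 5 (borrow)
  2-1-1 → 0
  1-2 → 7 (borrow)
  6-0-1 → 5
  6-1 → 5
  1-0 → 1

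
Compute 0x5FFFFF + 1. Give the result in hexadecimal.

The trailing 5 digits are F (max in base 16), so adding 1 cascades: they roll to 0 and the next digit up increments.

0x600000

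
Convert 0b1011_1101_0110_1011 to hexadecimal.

0xbd6b

Group the bits into nibbles: 1011 1101 0110 1011 → bd6b.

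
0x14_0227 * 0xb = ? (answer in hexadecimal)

0xdc17ad

Multiply each base-16 digit by 11, carrying:
  7×11 = 77 → write d carry 4
  2×11+4 = 26 → write a carry 1
  2×11+1 = 23 → write 7 carry 1
  0×11+1 = 1 → write 1
  4×11 = 44 → write c carry 2
  1×11+2 = 13 → write d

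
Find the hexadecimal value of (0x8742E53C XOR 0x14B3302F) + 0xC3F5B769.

0x157E78C7C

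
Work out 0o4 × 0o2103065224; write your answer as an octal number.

0o10414325120

Multiply each base-8 digit by 4, carrying:
  4×4 = 16 → write 0 carry 2
  2×4+2 = 10 → write 2 carry 1
  2×4+1 = 9 → write 1 carry 1
  5×4+1 = 21 → write 5 carry 2
  6×4+2 = 26 → write 2 carry 3
  0×4+3 = 3 → write 3
  3×4 = 12 → write 4 carry 1
  0×4+1 = 1 → write 1
  1×4 = 4 → write 4
  2×4 = 8 → write 0 carry 1
  remaining carry: 1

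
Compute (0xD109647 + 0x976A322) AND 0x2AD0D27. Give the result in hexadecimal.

0x2850921

Add column by column in base 16, right to left:
  7+2 = 9
  4+2 = 6
  6+3 = 9
  9+A = 3 carry 1
  0+6+1 = 7
  1+7 = 8
  D+9 = 6 carry 1
  final carry 1
Sum = 0x16873969; now AND with 0x2AD0D27:
  1&0=0, 6&2=2, 8&A=8, 7&D=5, 3&0=0, 9&D=9, 6&2=2, 9&7=1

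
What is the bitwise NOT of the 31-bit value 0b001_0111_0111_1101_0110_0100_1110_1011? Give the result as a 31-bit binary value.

Invert each bit: 0010111011111010110010011101011 → 1101000100000101001101100010100.

0b1101000100000101001101100010100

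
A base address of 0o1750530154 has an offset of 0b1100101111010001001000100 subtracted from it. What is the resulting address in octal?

0o1602607050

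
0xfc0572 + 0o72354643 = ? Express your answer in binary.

0b1111001011101111100010101

0xfc0572 = 0b111111000000010101110010 in binary.
0o72354643 = 0b111010011101100110100011 in binary.
Add column by column in base 2, right to left:
  0+1 = 1
  1+1 = 0 carry 1
  0+0+1 = 1
  0+0 = 0
  1+0 = 1
  1+1 = 0 carry 1
  1+0+1 = 0 carry 1
  0+1+1 = 0 carry 1
  1+1+1 = 1 carry 1
  0+0+1 = 1
  1+0 = 1
  0+1 = 1
  0+1 = 1
  0+0 = 0
  0+1 = 1
  0+1 = 1
  0+1 = 1
  0+0 = 0
  1+0 = 1
  1+1 = 0 carry 1
  1+0+1 = 0 carry 1
  1+1+1 = 1 carry 1
  1+1+1 = 1 carry 1
  1+1+1 = 1 carry 1
  final carry 1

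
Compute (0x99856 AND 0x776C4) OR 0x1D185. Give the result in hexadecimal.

0x1D1C5

0x99856 AND 0x776C4 = 0x11044.
Then OR with 0x1D185.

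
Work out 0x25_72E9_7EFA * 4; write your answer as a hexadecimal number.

0x95CBA5FBE8

Multiply each base-16 digit by 4, carrying:
  A×4 = 40 → write 8 carry 2
  F×4+2 = 62 → write E carry 3
  E×4+3 = 59 → write B carry 3
  7×4+3 = 31 → write F carry 1
  9×4+1 = 37 → write 5 carry 2
  E×4+2 = 58 → write A carry 3
  2×4+3 = 11 → write B
  7×4 = 28 → write C carry 1
  5×4+1 = 21 → write 5 carry 1
  2×4+1 = 9 → write 9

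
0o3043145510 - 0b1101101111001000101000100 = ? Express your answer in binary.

0o3043145510 = 0b11000100011001100101101001000 in binary.
Subtract column by column in base 2:
  0-0 → 0
  0-0 → 0
  0-1 → 1 (borrow)
  1-0-1 → 0
  0-0 → 0
  0-0 → 0
  1-1 → 0
  0-0 → 0
  1-1 → 0
  1-0 → 1
  0-0 → 0
  1-0 → 1
  0-1 → 1 (borrow)
  0-0-1 → 1 (borrow)
  1-0-1 → 0
  1-1 → 0
  0-1 → 1 (borrow)
  0-1-1 → 0 (borrow)
  1-1-1 → 1 (borrow)
  1-0-1 → 0
  0-1 → 1 (borrow)
  0-1-1 → 0 (borrow)
  0-0-1 → 1 (borrow)
  1-1-1 → 1 (borrow)
  0-1-1 → 0 (borrow)
  0-0-1 → 1 (borrow)
  0-0-1 → 1 (borrow)
  1-0-1 → 0
  1-0 → 1

0b10110110101010011101000000100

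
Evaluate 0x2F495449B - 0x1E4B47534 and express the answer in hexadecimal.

0x10FE0CF67

Subtract column by column in base 16:
  B-4 → 7
  9-3 → 6
  4-5 → F (borrow)
  4-7-1 → C (borrow)
  5-4-1 → 0
  9-B → E (borrow)
  4-4-1 → F (borrow)
  F-E-1 → 0
  2-1 → 1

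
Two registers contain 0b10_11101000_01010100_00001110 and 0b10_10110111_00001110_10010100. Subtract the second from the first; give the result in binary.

0b1100010100010101111010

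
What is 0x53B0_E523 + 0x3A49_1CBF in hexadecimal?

Add column by column in base 16, right to left:
  3+F = 2 carry 1
  2+B+1 = E
  5+C = 1 carry 1
  E+1+1 = 0 carry 1
  0+9+1 = A
  B+4 = F
  3+A = D
  5+3 = 8

0x8DFA01E2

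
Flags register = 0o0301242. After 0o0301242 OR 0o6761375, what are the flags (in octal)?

0o6761377

OR each oct digit independently (no carries):
  0|6=6, 3|7=7, 0|6=6, 1|1=1, 2|3=3, 4|7=7, 2|5=7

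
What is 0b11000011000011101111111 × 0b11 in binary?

0b1001001001001011001111101

Multiply each base-2 digit by 3, carrying:
  1×3 = 3 → write 1 carry 1
  1×3+1 = 4 → write 0 carry 2
  1×3+2 = 5 → write 1 carry 2
  1×3+2 = 5 → write 1 carry 2
  1×3+2 = 5 → write 1 carry 2
  1×3+2 = 5 → write 1 carry 2
  1×3+2 = 5 → write 1 carry 2
  0×3+2 = 2 → write 0 carry 1
  1×3+1 = 4 → write 0 carry 2
  1×3+2 = 5 → write 1 carry 2
  1×3+2 = 5 → write 1 carry 2
  0×3+2 = 2 → write 0 carry 1
  0×3+1 = 1 → write 1
  0×3 = 0 → write 0
  0×3 = 0 → write 0
  1×3 = 3 → write 1 carry 1
  1×3+1 = 4 → write 0 carry 2
  0×3+2 = 2 → write 0 carry 1
  0×3+1 = 1 → write 1
  0×3 = 0 → write 0
  0×3 = 0 → write 0
  1×3 = 3 → write 1 carry 1
  1×3+1 = 4 → write 0 carry 2
  remaining carry: 10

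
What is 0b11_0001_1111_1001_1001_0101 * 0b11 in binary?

Multiply each base-2 digit by 3, carrying:
  1×3 = 3 → write 1 carry 1
  0×3+1 = 1 → write 1
  1×3 = 3 → write 1 carry 1
  0×3+1 = 1 → write 1
  1×3 = 3 → write 1 carry 1
  0×3+1 = 1 → write 1
  0×3 = 0 → write 0
  1×3 = 3 → write 1 carry 1
  1×3+1 = 4 → write 0 carry 2
  0×3+2 = 2 → write 0 carry 1
  0×3+1 = 1 → write 1
  1×3 = 3 → write 1 carry 1
  1×3+1 = 4 → write 0 carry 2
  1×3+2 = 5 → write 1 carry 2
  1×3+2 = 5 → write 1 carry 2
  1×3+2 = 5 → write 1 carry 2
  1×3+2 = 5 → write 1 carry 2
  0×3+2 = 2 → write 0 carry 1
  0×3+1 = 1 → write 1
  0×3 = 0 → write 0
  1×3 = 3 → write 1 carry 1
  1×3+1 = 4 → write 0 carry 2
  remaining carry: 10

0b100101011110110010111111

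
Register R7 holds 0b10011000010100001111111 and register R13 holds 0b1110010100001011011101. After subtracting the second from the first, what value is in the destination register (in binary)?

0b100101110010110100010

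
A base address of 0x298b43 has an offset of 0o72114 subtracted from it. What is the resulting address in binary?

0b1010010001011011110111

0x298b43 = 0b1010011000101101000011 in binary.
0o72114 = 0b111010001001100 in binary.
Subtract column by column in base 2:
  1-0 → 1
  1-0 → 1
  0-1 → 1 (borrow)
  0-1-1 → 0 (borrow)
  0-0-1 → 1 (borrow)
  0-0-1 → 1 (borrow)
  1-1-1 → 1 (borrow)
  0-0-1 → 1 (borrow)
  1-0-1 → 0
  1-0 → 1
  0-1 → 1 (borrow)
  1-0-1 → 0
  0-1 → 1 (borrow)
  0-1-1 → 0 (borrow)
  0-1-1 → 0 (borrow)
  1-0-1 → 0
  1-0 → 1
  0-0 → 0
  0-0 → 0
  1-0 → 1
  0-0 → 0
  1-0 → 1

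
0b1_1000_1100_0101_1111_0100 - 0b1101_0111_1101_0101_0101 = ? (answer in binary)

Subtract column by column in base 2:
  0-1 → 1 (borrow)
  0-0-1 → 1 (borrow)
  1-1-1 → 1 (borrow)
  0-0-1 → 1 (borrow)
  1-1-1 → 1 (borrow)
  1-0-1 → 0
  1-1 → 0
  1-0 → 1
  1-1 → 0
  0-0 → 0
  1-1 → 0
  0-1 → 1 (borrow)
  0-1-1 → 0 (borrow)
  0-1-1 → 0 (borrow)
  1-1-1 → 1 (borrow)
  1-0-1 → 0
  0-1 → 1 (borrow)
  0-0-1 → 1 (borrow)
  0-1-1 → 0 (borrow)
  1-1-1 → 1 (borrow)
  1-0-1 → 0

0b10110100100010011111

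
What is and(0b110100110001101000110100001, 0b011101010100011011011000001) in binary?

0b010100010000001000010000001

AND bit by bit (1 only where both bits are 1):
  110100110001101000110100001
& 011101010100011011011000001
= 010100010000001000010000001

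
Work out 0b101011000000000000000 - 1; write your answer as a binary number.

0b101010111111111111111

The trailing 15 digits are 0, so subtracting 1 borrows through: they become 1 and the next digit up decrements.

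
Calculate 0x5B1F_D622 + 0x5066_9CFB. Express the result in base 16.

0xAB86731D

Add column by column in base 16, right to left:
  2+B = D
  2+F = 1 carry 1
  6+C+1 = 3 carry 1
  D+9+1 = 7 carry 1
  F+6+1 = 6 carry 1
  1+6+1 = 8
  B+0 = B
  5+5 = A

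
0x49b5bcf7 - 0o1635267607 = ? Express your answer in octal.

0o7320046560

0x49b5bcf7 = 0o11155336367 in octal.
Subtract column by column in base 8:
  7-7 → 0
  6-0 → 6
  3-6 → 5 (borrow)
  6-7-1 → 6 (borrow)
  3-6-1 → 4 (borrow)
  3-2-1 → 0
  5-5 → 0
  5-3 → 2
  1-6 → 3 (borrow)
  1-1-1 → 7 (borrow)
  1-0-1 → 0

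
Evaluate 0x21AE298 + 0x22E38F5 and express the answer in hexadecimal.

Add column by column in base 16, right to left:
  8+5 = D
  9+F = 8 carry 1
  2+8+1 = B
  E+3 = 1 carry 1
  A+E+1 = 9 carry 1
  1+2+1 = 4
  2+2 = 4

0x4491B8D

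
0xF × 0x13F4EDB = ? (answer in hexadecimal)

0x12B59ED5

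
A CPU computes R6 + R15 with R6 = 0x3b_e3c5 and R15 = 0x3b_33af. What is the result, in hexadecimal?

0x771774

Add column by column in base 16, right to left:
  5+f = 4 carry 1
  c+a+1 = 7 carry 1
  3+3+1 = 7
  e+3 = 1 carry 1
  b+b+1 = 7 carry 1
  3+3+1 = 7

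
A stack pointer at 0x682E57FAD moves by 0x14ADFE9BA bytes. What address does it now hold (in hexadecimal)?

Add column by column in base 16, right to left:
  D+A = 7 carry 1
  A+B+1 = 6 carry 1
  F+9+1 = 9 carry 1
  7+E+1 = 6 carry 1
  5+F+1 = 5 carry 1
  E+D+1 = C carry 1
  2+A+1 = D
  8+4 = C
  6+1 = 7

0x7CDC56967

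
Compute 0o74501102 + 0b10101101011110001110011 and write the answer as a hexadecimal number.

0x1493eb5

0o74501102 = 0xf28242 in hexadecimal.
0b10101101011110001110011 = 0x56bc73 in hexadecimal.
Add column by column in base 16, right to left:
  2+3 = 5
  4+7 = b
  2+c = e
  8+b = 3 carry 1
  2+6+1 = 9
  f+5 = 4 carry 1
  final carry 1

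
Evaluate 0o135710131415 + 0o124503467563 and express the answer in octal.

Add column by column in base 8, right to left:
  5+3 = 0 carry 1
  1+6+1 = 0 carry 1
  4+5+1 = 2 carry 1
  1+7+1 = 1 carry 1
  3+6+1 = 2 carry 1
  1+4+1 = 6
  0+3 = 3
  1+0 = 1
  7+5 = 4 carry 1
  5+4+1 = 2 carry 1
  3+2+1 = 6
  1+1 = 2

0o262413621200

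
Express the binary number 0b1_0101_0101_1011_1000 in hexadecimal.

0x155b8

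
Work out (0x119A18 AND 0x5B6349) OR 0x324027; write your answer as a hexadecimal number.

0x33422F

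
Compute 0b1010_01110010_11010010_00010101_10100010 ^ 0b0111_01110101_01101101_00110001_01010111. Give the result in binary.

0b110100000111101111110010010011110101

XOR bit by bit (1 where the bits differ):
  101001110010110100100001010110100010
^ 011101110101011011010011000101010111
= 110100000111101111110010010011110101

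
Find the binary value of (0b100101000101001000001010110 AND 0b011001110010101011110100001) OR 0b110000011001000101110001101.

0b110001011001001101110001101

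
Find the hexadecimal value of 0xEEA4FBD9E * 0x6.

0x597DDE71B4

Multiply each base-16 digit by 6, carrying:
  E×6 = 84 → write 4 carry 5
  9×6+5 = 59 → write B carry 3
  D×6+3 = 81 → write 1 carry 5
  B×6+5 = 71 → write 7 carry 4
  F×6+4 = 94 → write E carry 5
  4×6+5 = 29 → write D carry 1
  A×6+1 = 61 → write D carry 3
  E×6+3 = 87 → write 7 carry 5
  E×6+5 = 89 → write 9 carry 5
  remaining carry: 5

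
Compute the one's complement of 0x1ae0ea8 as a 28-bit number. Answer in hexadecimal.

0xe51f157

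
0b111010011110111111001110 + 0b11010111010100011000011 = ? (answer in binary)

0b1010101011001100010010001

Add column by column in base 2, right to left:
  0+1 = 1
  1+1 = 0 carry 1
  1+0+1 = 0 carry 1
  1+0+1 = 0 carry 1
  0+0+1 = 1
  0+0 = 0
  1+1 = 0 carry 1
  1+1+1 = 1 carry 1
  1+0+1 = 0 carry 1
  1+0+1 = 0 carry 1
  1+0+1 = 0 carry 1
  1+1+1 = 1 carry 1
  0+0+1 = 1
  1+1 = 0 carry 1
  1+0+1 = 0 carry 1
  1+1+1 = 1 carry 1
  1+1+1 = 1 carry 1
  0+1+1 = 0 carry 1
  0+0+1 = 1
  1+1 = 0 carry 1
  0+0+1 = 1
  1+1 = 0 carry 1
  1+1+1 = 1 carry 1
  1+0+1 = 0 carry 1
  final carry 1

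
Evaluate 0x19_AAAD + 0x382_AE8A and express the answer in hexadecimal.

Add column by column in base 16, right to left:
  D+A = 7 carry 1
  A+8+1 = 3 carry 1
  A+E+1 = 9 carry 1
  A+A+1 = 5 carry 1
  9+2+1 = C
  1+8 = 9
  0+3 = 3

0x39C5937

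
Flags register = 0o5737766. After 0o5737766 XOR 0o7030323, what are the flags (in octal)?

0o2707445

XOR each oct digit independently (no carries):
  5^7=2, 7^0=7, 3^3=0, 7^0=7, 7^3=4, 6^2=4, 6^3=5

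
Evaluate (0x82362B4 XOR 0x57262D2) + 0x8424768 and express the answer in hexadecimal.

0x159347CE

First 0x82362B4 XOR 0x57262D2 = 0xD510066.
Add column by column in base 16, right to left:
  6+8 = E
  6+6 = C
  0+7 = 7
  0+4 = 4
  1+2 = 3
  5+4 = 9
  D+8 = 5 carry 1
  final carry 1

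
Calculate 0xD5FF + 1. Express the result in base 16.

The trailing 2 digits are F (max in base 16), so adding 1 cascades: they roll to 0 and the next digit up increments.

0xD600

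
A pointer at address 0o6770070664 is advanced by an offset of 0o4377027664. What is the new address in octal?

0o13367120550

Add column by column in base 8, right to left:
  4+4 = 0 carry 1
  6+6+1 = 5 carry 1
  6+6+1 = 5 carry 1
  0+7+1 = 0 carry 1
  7+2+1 = 2 carry 1
  0+0+1 = 1
  0+7 = 7
  7+7 = 6 carry 1
  7+3+1 = 3 carry 1
  6+4+1 = 3 carry 1
  final carry 1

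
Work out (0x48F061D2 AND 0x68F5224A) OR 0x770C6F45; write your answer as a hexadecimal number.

0x48F061D2 AND 0x68F5224A = 0x48F02042.
Then OR with 0x770C6F45.

0x7FFC6F47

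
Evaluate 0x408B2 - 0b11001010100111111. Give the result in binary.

0x408B2 = 0b1000000100010110010 in binary.
Subtract column by column in base 2:
  0-1 → 1 (borrow)
  1-1-1 → 1 (borrow)
  0-1-1 → 0 (borrow)
  0-1-1 → 0 (borrow)
  1-1-1 → 1 (borrow)
  1-1-1 → 1 (borrow)
  0-0-1 → 1 (borrow)
  1-0-1 → 0
  0-1 → 1 (borrow)
  0-0-1 → 1 (borrow)
  0-1-1 → 0 (borrow)
  1-0-1 → 0
  0-1 → 1 (borrow)
  0-0-1 → 1 (borrow)
  0-0-1 → 1 (borrow)
  0-1-1 → 0 (borrow)
  0-1-1 → 0 (borrow)
  0-0-1 → 1 (borrow)
  1-0-1 → 0

0b100111001101110011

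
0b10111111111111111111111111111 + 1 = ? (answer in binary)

0b11000000000000000000000000000

The trailing 27 digits are 1 (max in base 2), so adding 1 cascades: they roll to 0 and the next digit up increments.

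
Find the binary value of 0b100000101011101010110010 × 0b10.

Multiply each base-2 digit by 2, carrying:
  0×2 = 0 → write 0
  1×2 = 2 → write 0 carry 1
  0×2+1 = 1 → write 1
  0×2 = 0 → write 0
  1×2 = 2 → write 0 carry 1
  1×2+1 = 3 → write 1 carry 1
  0×2+1 = 1 → write 1
  1×2 = 2 → write 0 carry 1
  0×2+1 = 1 → write 1
  1×2 = 2 → write 0 carry 1
  0×2+1 = 1 → write 1
  1×2 = 2 → write 0 carry 1
  1×2+1 = 3 → write 1 carry 1
  1×2+1 = 3 → write 1 carry 1
  0×2+1 = 1 → write 1
  1×2 = 2 → write 0 carry 1
  0×2+1 = 1 → write 1
  1×2 = 2 → write 0 carry 1
  0×2+1 = 1 → write 1
  0×2 = 0 → write 0
  0×2 = 0 → write 0
  0×2 = 0 → write 0
  0×2 = 0 → write 0
  1×2 = 2 → write 0 carry 1
  remaining carry: 1

0b1000001010111010101100100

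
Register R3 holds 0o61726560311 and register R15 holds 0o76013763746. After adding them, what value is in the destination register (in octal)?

Add column by column in base 8, right to left:
  1+6 = 7
  1+4 = 5
  3+7 = 2 carry 1
  0+3+1 = 4
  6+6 = 4 carry 1
  5+7+1 = 5 carry 1
  6+3+1 = 2 carry 1
  2+1+1 = 4
  7+0 = 7
  1+6 = 7
  6+7 = 5 carry 1
  final carry 1

0o157742544257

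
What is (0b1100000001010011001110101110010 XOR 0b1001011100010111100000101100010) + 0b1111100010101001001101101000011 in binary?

0b10100111111101101111011101010011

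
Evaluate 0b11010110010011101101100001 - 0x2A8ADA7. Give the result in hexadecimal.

0b11010110010011101101100001 = 0x3593B61 in hexadecimal.
Subtract column by column in base 16:
  1-7 → A (borrow)
  6-A-1 → B (borrow)
  B-D-1 → D (borrow)
  3-A-1 → 8 (borrow)
  9-8-1 → 0
  5-A → B (borrow)
  3-2-1 → 0

0xB08DBA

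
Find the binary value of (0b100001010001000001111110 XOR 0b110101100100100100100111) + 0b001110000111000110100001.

0b100010111100101011111010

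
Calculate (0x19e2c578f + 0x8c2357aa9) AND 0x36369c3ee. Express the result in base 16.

0x26061c228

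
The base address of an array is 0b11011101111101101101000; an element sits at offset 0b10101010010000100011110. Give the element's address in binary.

Add column by column in base 2, right to left:
  0+0 = 0
  0+1 = 1
  0+1 = 1
  1+1 = 0 carry 1
  0+1+1 = 0 carry 1
  1+0+1 = 0 carry 1
  1+0+1 = 0 carry 1
  0+0+1 = 1
  1+1 = 0 carry 1
  1+0+1 = 0 carry 1
  0+0+1 = 1
  1+0 = 1
  1+0 = 1
  1+1 = 0 carry 1
  1+0+1 = 0 carry 1
  1+0+1 = 0 carry 1
  0+1+1 = 0 carry 1
  1+0+1 = 0 carry 1
  1+1+1 = 1 carry 1
  1+0+1 = 0 carry 1
  0+1+1 = 0 carry 1
  1+0+1 = 0 carry 1
  1+1+1 = 1 carry 1
  final carry 1

0b110001000001110010000110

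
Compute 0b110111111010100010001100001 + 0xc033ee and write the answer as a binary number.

0b111101111010111100001001111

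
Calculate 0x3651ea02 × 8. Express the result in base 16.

0x1b28f5010

Multiply each base-16 digit by 8, carrying:
  2×8 = 16 → write 0 carry 1
  0×8+1 = 1 → write 1
  a×8 = 80 → write 0 carry 5
  e×8+5 = 117 → write 5 carry 7
  1×8+7 = 15 → write f
  5×8 = 40 → write 8 carry 2
  6×8+2 = 50 → write 2 carry 3
  3×8+3 = 27 → write b carry 1
  remaining carry: 1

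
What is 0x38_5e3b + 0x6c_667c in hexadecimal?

0xa4c4b7

Add column by column in base 16, right to left:
  b+c = 7 carry 1
  3+7+1 = b
  e+6 = 4 carry 1
  5+6+1 = c
  8+c = 4 carry 1
  3+6+1 = a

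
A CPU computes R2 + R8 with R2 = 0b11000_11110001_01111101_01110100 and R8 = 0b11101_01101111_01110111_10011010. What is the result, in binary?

Add column by column in base 2, right to left:
  0+0 = 0
  0+1 = 1
  1+0 = 1
  0+1 = 1
  1+1 = 0 carry 1
  1+0+1 = 0 carry 1
  1+0+1 = 0 carry 1
  0+1+1 = 0 carry 1
  1+1+1 = 1 carry 1
  0+1+1 = 0 carry 1
  1+1+1 = 1 carry 1
  1+0+1 = 0 carry 1
  1+1+1 = 1 carry 1
  1+1+1 = 1 carry 1
  1+1+1 = 1 carry 1
  0+0+1 = 1
  1+1 = 0 carry 1
  0+1+1 = 0 carry 1
  0+1+1 = 0 carry 1
  0+1+1 = 0 carry 1
  1+0+1 = 0 carry 1
  1+1+1 = 1 carry 1
  1+1+1 = 1 carry 1
  1+0+1 = 0 carry 1
  0+1+1 = 0 carry 1
  0+0+1 = 1
  0+1 = 1
  1+1 = 0 carry 1
  1+1+1 = 1 carry 1
  final carry 1

0b110110011000001111010100001110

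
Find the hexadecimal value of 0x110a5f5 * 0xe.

0xee91366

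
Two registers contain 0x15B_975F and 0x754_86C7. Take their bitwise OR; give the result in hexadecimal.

OR each hex digit independently (no carries):
  1|7=7, 5|5=5, B|4=F, 9|8=9, 7|6=7, 5|C=D, F|7=F

0x75F97DF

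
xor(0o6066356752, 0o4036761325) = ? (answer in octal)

XOR each oct digit independently (no carries):
  6^4=2, 0^0=0, 6^3=5, 6^6=0, 3^7=4, 5^6=3, 6^1=7, 7^3=4, 5^2=7, 2^5=7

0o2050437477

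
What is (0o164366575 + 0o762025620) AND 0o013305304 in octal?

0o2004004

Add column by column in base 8, right to left:
  5+0 = 5
  7+2 = 1 carry 1
  5+6+1 = 4 carry 1
  6+5+1 = 4 carry 1
  6+2+1 = 1 carry 1
  3+0+1 = 4
  4+2 = 6
  6+6 = 4 carry 1
  1+7+1 = 1 carry 1
  final carry 1
Sum = 0o1146414415; now AND with 0o013305304:
  1&0=0, 1&0=0, 4&1=0, 6&3=2, 4&3=0, 1&0=0, 4&5=4, 4&3=0, 1&0=0, 5&4=4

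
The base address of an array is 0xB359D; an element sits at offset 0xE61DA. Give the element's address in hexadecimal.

0x199777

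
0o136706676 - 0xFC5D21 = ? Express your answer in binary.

0b11111110011000010011101

0o136706676 = 0b1011110111000110110111110 in binary.
0xFC5D21 = 0b111111000101110100100001 in binary.
Subtract column by column in base 2:
  0-1 → 1 (borrow)
  1-0-1 → 0
  1-0 → 1
  1-0 → 1
  1-0 → 1
  1-1 → 0
  0-0 → 0
  1-0 → 1
  1-1 → 0
  0-0 → 0
  1-1 → 0
  1-1 → 0
  0-1 → 1 (borrow)
  0-0-1 → 1 (borrow)
  0-1-1 → 0 (borrow)
  1-0-1 → 0
  1-0 → 1
  1-0 → 1
  0-1 → 1 (borrow)
  1-1-1 → 1 (borrow)
  1-1-1 → 1 (borrow)
  1-1-1 → 1 (borrow)
  1-1-1 → 1 (borrow)
  0-1-1 → 0 (borrow)
  1-0-1 → 0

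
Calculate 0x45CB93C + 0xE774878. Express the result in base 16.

Add column by column in base 16, right to left:
  C+8 = 4 carry 1
  3+7+1 = B
  9+8 = 1 carry 1
  B+4+1 = 0 carry 1
  C+7+1 = 4 carry 1
  5+7+1 = D
  4+E = 2 carry 1
  final carry 1

0x12D401B4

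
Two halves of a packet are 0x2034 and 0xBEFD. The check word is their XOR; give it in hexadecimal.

0x9EC9

XOR each hex digit independently (no carries):
  2^B=9, 0^E=E, 3^F=C, 4^D=9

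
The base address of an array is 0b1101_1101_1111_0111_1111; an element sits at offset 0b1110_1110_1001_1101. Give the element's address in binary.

Add column by column in base 2, right to left:
  1+1 = 0 carry 1
  1+0+1 = 0 carry 1
  1+1+1 = 1 carry 1
  1+1+1 = 1 carry 1
  1+1+1 = 1 carry 1
  1+0+1 = 0 carry 1
  1+0+1 = 0 carry 1
  0+1+1 = 0 carry 1
  1+0+1 = 0 carry 1
  1+1+1 = 1 carry 1
  1+1+1 = 1 carry 1
  1+1+1 = 1 carry 1
  1+0+1 = 0 carry 1
  0+1+1 = 0 carry 1
  1+1+1 = 1 carry 1
  1+1+1 = 1 carry 1
  1+0+1 = 0 carry 1
  0+0+1 = 1
  1+0 = 1
  1+0 = 1

0b11101100111000011100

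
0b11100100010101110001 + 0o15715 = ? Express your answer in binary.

0b11100110000100111110

0o15715 = 0b1101111001101 in binary.
Add column by column in base 2, right to left:
  1+1 = 0 carry 1
  0+0+1 = 1
  0+1 = 1
  0+1 = 1
  1+0 = 1
  1+0 = 1
  1+1 = 0 carry 1
  0+1+1 = 0 carry 1
  1+1+1 = 1 carry 1
  0+1+1 = 0 carry 1
  1+0+1 = 0 carry 1
  0+1+1 = 0 carry 1
  0+1+1 = 0 carry 1
  0+0+1 = 1
  1+0 = 1
  0+0 = 0
  0+0 = 0
  1+0 = 1
  1+0 = 1
  1+0 = 1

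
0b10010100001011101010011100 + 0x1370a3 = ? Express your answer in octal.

0o231025477

0b10010100001011101010011100 = 0o224135234 in octal.
0x1370a3 = 0o4670243 in octal.
Add column by column in base 8, right to left:
  4+3 = 7
  3+4 = 7
  2+2 = 4
  5+0 = 5
  3+7 = 2 carry 1
  1+6+1 = 0 carry 1
  4+4+1 = 1 carry 1
  2+0+1 = 3
  2+0 = 2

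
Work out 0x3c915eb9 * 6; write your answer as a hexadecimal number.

0x16b683856

Multiply each base-16 digit by 6, carrying:
  9×6 = 54 → write 6 carry 3
  b×6+3 = 69 → write 5 carry 4
  e×6+4 = 88 → write 8 carry 5
  5×6+5 = 35 → write 3 carry 2
  1×6+2 = 8 → write 8
  9×6 = 54 → write 6 carry 3
  c×6+3 = 75 → write b carry 4
  3×6+4 = 22 → write 6 carry 1
  remaining carry: 1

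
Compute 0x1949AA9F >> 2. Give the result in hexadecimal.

0x6526AA7

2 bits is not a whole number of base-16 digits; in binary: 11001010010011010101010011111 >> 2 = 110010100100110101010100111.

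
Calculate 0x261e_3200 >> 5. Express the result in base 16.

0x130f190

5 bits is not a whole number of base-16 digits; in binary: 100110000111100011001000000000 >> 5 = 1001100001111000110010000.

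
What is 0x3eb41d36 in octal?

0o7655016466

Expand each hex digit to 4 bits: 3=0011 e=1110 b=1011 4=0100 1=0001 d=1101 3=0011 6=0110.
Group the bits in threes: 111 110 101 101 000 001 110 100 110 110 → 7655016466.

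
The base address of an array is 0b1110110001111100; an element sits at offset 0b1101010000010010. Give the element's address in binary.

0b11100000010001110

Add column by column in base 2, right to left:
  0+0 = 0
  0+1 = 1
  1+0 = 1
  1+0 = 1
  1+1 = 0 carry 1
  1+0+1 = 0 carry 1
  1+0+1 = 0 carry 1
  0+0+1 = 1
  0+0 = 0
  0+0 = 0
  1+1 = 0 carry 1
  1+0+1 = 0 carry 1
  0+1+1 = 0 carry 1
  1+0+1 = 0 carry 1
  1+1+1 = 1 carry 1
  1+1+1 = 1 carry 1
  final carry 1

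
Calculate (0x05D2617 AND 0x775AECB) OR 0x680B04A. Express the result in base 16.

0x6D5B64B

0x05D2617 AND 0x775AECB = 0x0552603.
Then OR with 0x680B04A.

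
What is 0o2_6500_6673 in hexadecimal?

0x2D40DBB

Each octal digit is 3 bits: 2=010 6=110 5=101 0=000 0=000 6=110 6=110 7=111 3=011.
Group the bits into nibbles: 0010 1101 0100 0000 1101 1011 1011 → 2D40DBB.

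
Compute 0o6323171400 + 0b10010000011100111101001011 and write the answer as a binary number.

0o6323171400 = 0b110011010011001111001100000000 in binary.
Add column by column in base 2, right to left:
  0+1 = 1
  0+1 = 1
  0+0 = 0
  0+1 = 1
  0+0 = 0
  0+0 = 0
  0+1 = 1
  0+0 = 0
  1+1 = 0 carry 1
  1+1+1 = 1 carry 1
  0+1+1 = 0 carry 1
  0+1+1 = 0 carry 1
  1+0+1 = 0 carry 1
  1+0+1 = 0 carry 1
  1+1+1 = 1 carry 1
  1+1+1 = 1 carry 1
  0+1+1 = 0 carry 1
  0+0+1 = 1
  1+0 = 1
  1+0 = 1
  0+0 = 0
  0+0 = 0
  1+1 = 0 carry 1
  0+0+1 = 1
  1+0 = 1
  1+1 = 0 carry 1
  0+0+1 = 1
  0+0 = 0
  1+0 = 1
  1+0 = 1

0b110101100011101100001001001011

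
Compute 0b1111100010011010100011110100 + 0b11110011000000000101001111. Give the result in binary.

0b10011010101011010101001000011

Add column by column in base 2, right to left:
  0+1 = 1
  0+1 = 1
  1+1 = 0 carry 1
  0+1+1 = 0 carry 1
  1+0+1 = 0 carry 1
  1+0+1 = 0 carry 1
  1+1+1 = 1 carry 1
  1+0+1 = 0 carry 1
  0+1+1 = 0 carry 1
  0+0+1 = 1
  0+0 = 0
  1+0 = 1
  0+0 = 0
  1+0 = 1
  0+0 = 0
  1+0 = 1
  1+0 = 1
  0+0 = 0
  0+1 = 1
  1+1 = 0 carry 1
  0+0+1 = 1
  0+0 = 0
  0+1 = 1
  1+1 = 0 carry 1
  1+1+1 = 1 carry 1
  1+1+1 = 1 carry 1
  1+0+1 = 0 carry 1
  1+0+1 = 0 carry 1
  final carry 1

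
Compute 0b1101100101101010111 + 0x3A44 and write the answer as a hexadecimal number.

0x7059B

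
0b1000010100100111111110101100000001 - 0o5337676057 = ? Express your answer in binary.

0b111101001001000000110111011010010

0o5337676057 = 0b101011011111110111110000101111 in binary.
Subtract column by column in base 2:
  1-1 → 0
  0-1 → 1 (borrow)
  0-1-1 → 0 (borrow)
  0-1-1 → 0 (borrow)
  0-0-1 → 1 (borrow)
  0-1-1 → 0 (borrow)
  0-0-1 → 1 (borrow)
  0-0-1 → 1 (borrow)
  1-0-1 → 0
  1-0 → 1
  0-1 → 1 (borrow)
  1-1-1 → 1 (borrow)
  0-1-1 → 0 (borrow)
  1-1-1 → 1 (borrow)
  1-1-1 → 1 (borrow)
  1-0-1 → 0
  1-1 → 0
  1-1 → 0
  1-1 → 0
  1-1 → 0
  1-1 → 0
  0-1 → 1 (borrow)
  0-1-1 → 0 (borrow)
  1-0-1 → 0
  0-1 → 1 (borrow)
  0-1-1 → 0 (borrow)
  1-0-1 → 0
  0-1 → 1 (borrow)
  1-0-1 → 0
  0-1 → 1 (borrow)
  0-0-1 → 1 (borrow)
  0-0-1 → 1 (borrow)
  0-0-1 → 1 (borrow)
  1-0-1 → 0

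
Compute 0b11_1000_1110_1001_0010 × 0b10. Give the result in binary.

0b1110001110100100100

Multiply each base-2 digit by 2, carrying:
  0×2 = 0 → write 0
  1×2 = 2 → write 0 carry 1
  0×2+1 = 1 → write 1
  0×2 = 0 → write 0
  1×2 = 2 → write 0 carry 1
  0×2+1 = 1 → write 1
  0×2 = 0 → write 0
  1×2 = 2 → write 0 carry 1
  0×2+1 = 1 → write 1
  1×2 = 2 → write 0 carry 1
  1×2+1 = 3 → write 1 carry 1
  1×2+1 = 3 → write 1 carry 1
  0×2+1 = 1 → write 1
  0×2 = 0 → write 0
  0×2 = 0 → write 0
  1×2 = 2 → write 0 carry 1
  1×2+1 = 3 → write 1 carry 1
  1×2+1 = 3 → write 1 carry 1
  remaining carry: 1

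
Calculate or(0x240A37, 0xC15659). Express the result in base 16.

OR each hex digit independently (no carries):
  2|C=E, 4|1=5, 0|5=5, A|6=E, 3|5=7, 7|9=F

0xE55E7F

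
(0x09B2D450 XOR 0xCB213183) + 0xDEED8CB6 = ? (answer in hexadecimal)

First 0x09B2D450 XOR 0xCB213183 = 0xC293E5D3.
Add column by column in base 16, right to left:
  3+6 = 9
  D+B = 8 carry 1
  5+C+1 = 2 carry 1
  E+8+1 = 7 carry 1
  3+D+1 = 1 carry 1
  9+E+1 = 8 carry 1
  2+E+1 = 1 carry 1
  C+D+1 = A carry 1
  final carry 1

0x1A1817289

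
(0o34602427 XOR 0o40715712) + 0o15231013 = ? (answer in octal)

First 0o34602427 XOR 0o40715712 = 0o74117335.
Add column by column in base 8, right to left:
  5+3 = 0 carry 1
  3+1+1 = 5
  3+0 = 3
  7+1 = 0 carry 1
  1+3+1 = 5
  1+2 = 3
  4+5 = 1 carry 1
  7+1+1 = 1 carry 1
  final carry 1

0o111350350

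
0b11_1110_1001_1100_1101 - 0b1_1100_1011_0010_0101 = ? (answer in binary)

Subtract column by column in base 2:
  1-1 → 0
  0-0 → 0
  1-1 → 0
  1-0 → 1
  0-0 → 0
  0-1 → 1 (borrow)
  1-0-1 → 0
  1-0 → 1
  1-1 → 0
  0-1 → 1 (borrow)
  0-0-1 → 1 (borrow)
  1-1-1 → 1 (borrow)
  0-0-1 → 1 (borrow)
  1-0-1 → 0
  1-1 → 0
  1-1 → 0
  1-1 → 0
  1-0 → 1

0b100001111010101000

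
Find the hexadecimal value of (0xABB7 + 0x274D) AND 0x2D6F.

0x104

Add column by column in base 16, right to left:
  7+D = 4 carry 1
  B+4+1 = 0 carry 1
  B+7+1 = 3 carry 1
  A+2+1 = D
Sum = 0xD304; now AND with 0x2D6F:
  D&2=0, 3&D=1, 0&6=0, 4&F=4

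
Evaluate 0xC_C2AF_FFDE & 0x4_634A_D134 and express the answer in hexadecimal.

AND each hex digit independently (no carries):
  C&4=4, C&6=4, 2&3=2, A&4=0, F&A=A, F&D=D, F&1=1, D&3=1, E&4=4

0x4420AD114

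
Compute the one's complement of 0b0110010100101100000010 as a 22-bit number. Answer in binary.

0b1001101011010011111101

Invert each bit: 0110010100101100000010 → 1001101011010011111101.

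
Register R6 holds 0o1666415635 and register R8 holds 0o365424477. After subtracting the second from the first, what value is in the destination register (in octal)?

0o1300771136

Subtract column by column in base 8:
  5-7 → 6 (borrow)
  3-7-1 → 3 (borrow)
  6-4-1 → 1
  5-4 → 1
  1-2 → 7 (borrow)
  4-4-1 → 7 (borrow)
  6-5-1 → 0
  6-6 → 0
  6-3 → 3
  1-0 → 1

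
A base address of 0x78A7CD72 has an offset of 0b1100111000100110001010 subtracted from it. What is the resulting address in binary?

0x78A7CD72 = 0b1111000101001111100110101110010 in binary.
Subtract column by column in base 2:
  0-0 → 0
  1-1 → 0
  0-0 → 0
  0-1 → 1 (borrow)
  1-0-1 → 0
  1-0 → 1
  1-0 → 1
  0-1 → 1 (borrow)
  1-1-1 → 1 (borrow)
  0-0-1 → 1 (borrow)
  1-0-1 → 0
  1-1 → 0
  0-0 → 0
  0-0 → 0
  1-0 → 1
  1-1 → 0
  1-1 → 0
  1-1 → 0
  1-0 → 1
  0-0 → 0
  0-1 → 1 (borrow)
  1-1-1 → 1 (borrow)
  0-0-1 → 1 (borrow)
  1-0-1 → 0
  0-0 → 0
  0-0 → 0
  0-0 → 0
  1-0 → 1
  1-0 → 1
  1-0 → 1
  1-0 → 1

0b1111000011101000100001111101000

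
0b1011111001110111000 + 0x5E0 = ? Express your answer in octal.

0o1374630

0b1011111001110111000 = 0o1371670 in octal.
0x5E0 = 0o2740 in octal.
Add column by column in base 8, right to left:
  0+0 = 0
  7+4 = 3 carry 1
  6+7+1 = 6 carry 1
  1+2+1 = 4
  7+0 = 7
  3+0 = 3
  1+0 = 1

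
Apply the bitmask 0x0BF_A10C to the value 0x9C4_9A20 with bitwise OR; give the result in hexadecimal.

OR each hex digit independently (no carries):
  9|0=9, C|B=F, 4|F=F, 9|A=B, A|1=B, 2|0=2, 0|C=C

0x9FFBB2C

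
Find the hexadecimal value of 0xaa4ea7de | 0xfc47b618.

OR each hex digit independently (no carries):
  a|f=f, a|c=e, 4|4=4, e|7=f, a|b=b, 7|6=7, d|1=d, e|8=e

0xfe4fb7de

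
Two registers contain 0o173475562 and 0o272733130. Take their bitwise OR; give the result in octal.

0o373777572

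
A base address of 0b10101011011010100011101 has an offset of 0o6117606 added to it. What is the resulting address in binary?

0o6117606 = 0b110001001111110000110 in binary.
Add column by column in base 2, right to left:
  1+0 = 1
  0+1 = 1
  1+1 = 0 carry 1
  1+0+1 = 0 carry 1
  1+0+1 = 0 carry 1
  0+0+1 = 1
  0+0 = 0
  0+1 = 1
  1+1 = 0 carry 1
  0+1+1 = 0 carry 1
  1+1+1 = 1 carry 1
  0+1+1 = 0 carry 1
  1+1+1 = 1 carry 1
  1+0+1 = 0 carry 1
  0+0+1 = 1
  1+1 = 0 carry 1
  1+0+1 = 0 carry 1
  0+0+1 = 1
  1+0 = 1
  0+1 = 1
  1+1 = 0 carry 1
  0+0+1 = 1
  1+0 = 1

0b11011100101010010100011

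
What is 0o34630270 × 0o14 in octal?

Multiply each base-8 digit by 12, carrying:
  0×12 = 0 → write 0
  7×12 = 84 → write 4 carry 10
  2×12+10 = 34 → write 2 carry 4
  0×12+4 = 4 → write 4
  3×12 = 36 → write 4 carry 4
  6×12+4 = 76 → write 4 carry 9
  4×12+9 = 57 → write 1 carry 7
  3×12+7 = 43 → write 3 carry 5
  remaining carry: 5

0o531444240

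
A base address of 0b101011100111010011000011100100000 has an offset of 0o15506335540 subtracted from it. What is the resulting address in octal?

0b101011100111010011000011100100000 = 0o53472303440 in octal.
Subtract column by column in base 8:
  0-0 → 0
  4-4 → 0
  4-5 → 7 (borrow)
  3-5-1 → 5 (borrow)
  0-3-1 → 4 (borrow)
  3-3-1 → 7 (borrow)
  2-6-1 → 3 (borrow)
  7-0-1 → 6
  4-5 → 7 (borrow)
  3-5-1 → 5 (borrow)
  5-1-1 → 3

0o35763745700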